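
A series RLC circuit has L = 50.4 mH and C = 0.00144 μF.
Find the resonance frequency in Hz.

Step 1 — Resonance condition Im(Z)=0 gives ω₀ = 1/√(LC).
Step 2 — ω₀ = 1/√(0.0504·1.44e-09) = 1.174e+05 rad/s.
Step 3 — f₀ = ω₀/(2π) = 1.868e+04 Hz.

f₀ = 1.868e+04 Hz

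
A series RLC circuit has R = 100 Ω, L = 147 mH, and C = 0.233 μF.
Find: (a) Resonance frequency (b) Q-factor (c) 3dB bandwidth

Step 1 — Resonance: ω₀ = 1/√(LC) = 1/√(0.147·2.33e-07) = 5403 rad/s.
Step 2 — f₀ = ω₀/(2π) = 860 Hz.
Step 3 — Series Q: Q = ω₀L/R = 5403·0.147/100 = 7.943.
Step 4 — Bandwidth: Δω = ω₀/Q = 680.3 rad/s; BW = Δω/(2π) = 108.3 Hz.

(a) f₀ = 860 Hz  (b) Q = 7.943  (c) BW = 108.3 Hz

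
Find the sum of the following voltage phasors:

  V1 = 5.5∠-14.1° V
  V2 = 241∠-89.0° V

Step 1 — Convert each phasor to rectangular form:
  V1 = 5.5·(cos(-14.1°) + j·sin(-14.1°)) = 5.334 - j1.34 V
  V2 = 241·(cos(-89.0°) + j·sin(-89.0°)) = 4.206 - j241 V
Step 2 — Sum components: V_total = 9.54 - j242.3 V.
Step 3 — Convert to polar: |V_total| = 242.5 V, ∠V_total = -87.7°.

V_total = 242.5∠-87.7° V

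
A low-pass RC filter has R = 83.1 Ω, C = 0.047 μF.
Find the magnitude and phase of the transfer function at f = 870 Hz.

Step 1 — Angular frequency: ω = 2π·870 = 5466 rad/s.
Step 2 — Transfer function: H(jω) = 1/(1 + jωRC).
Step 3 — Denominator: 1 + jωRC = 1 + j·5466·83.1·4.7e-08 = 1 + j0.02135.
Step 4 — H = 0.9995 - j0.02134.
Step 5 — Magnitude: |H| = 0.9998 (-0.0 dB); phase: φ = -1.2°.

|H| = 0.9998 (-0.0 dB), φ = -1.2°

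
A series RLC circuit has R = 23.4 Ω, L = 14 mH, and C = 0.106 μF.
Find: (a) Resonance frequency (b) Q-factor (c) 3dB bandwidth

Step 1 — Resonance: ω₀ = 1/√(LC) = 1/√(0.014·1.06e-07) = 2.596e+04 rad/s.
Step 2 — f₀ = ω₀/(2π) = 4131 Hz.
Step 3 — Series Q: Q = ω₀L/R = 2.596e+04·0.014/23.4 = 15.53.
Step 4 — Bandwidth: Δω = ω₀/Q = 1671 rad/s; BW = Δω/(2π) = 266 Hz.

(a) f₀ = 4131 Hz  (b) Q = 15.53  (c) BW = 266 Hz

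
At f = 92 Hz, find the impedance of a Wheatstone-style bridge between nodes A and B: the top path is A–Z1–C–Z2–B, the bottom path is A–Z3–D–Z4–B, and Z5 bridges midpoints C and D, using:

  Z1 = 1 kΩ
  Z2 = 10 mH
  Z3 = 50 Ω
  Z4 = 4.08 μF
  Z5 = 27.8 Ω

Step 1 — Angular frequency: ω = 2π·f = 2π·92 = 578.1 rad/s.
Step 2 — Component impedances:
  Z1: Z = R = 1000 Ω
  Z2: Z = jωL = j·578.1·0.01 = 0 + j5.781 Ω
  Z3: Z = R = 50 Ω
  Z4: Z = 1/(jωC) = -j/(ω·C) = 0 - j424 Ω
  Z5: Z = R = 27.8 Ω
Step 3 — Bridge requires nodal analysis (the Z5 bridge couples midpoints C and D, so the two paths cannot be reduced to a simple series/parallel combination). Setting node B to ground and injecting 1 A at node A, the 3-node admittance system at A, C, D solves to V_A = Z_AB = 72.8 + j4.23 Ω = 72.92∠3.3° Ω.

Z = 72.8 + j4.23 Ω = 72.92∠3.3° Ω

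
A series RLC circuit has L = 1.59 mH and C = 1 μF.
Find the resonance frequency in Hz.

Step 1 — Resonance condition Im(Z)=0 gives ω₀ = 1/√(LC).
Step 2 — ω₀ = 1/√(0.00159·1e-06) = 2.508e+04 rad/s.
Step 3 — f₀ = ω₀/(2π) = 3991 Hz.

f₀ = 3991 Hz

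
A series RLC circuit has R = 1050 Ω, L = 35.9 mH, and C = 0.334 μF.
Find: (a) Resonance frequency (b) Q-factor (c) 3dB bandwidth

Step 1 — Resonance condition Im(Z)=0 gives ω₀ = 1/√(LC).
Step 2 — ω₀ = 1/√(0.0359·3.34e-07) = 9132 rad/s.
Step 3 — f₀ = ω₀/(2π) = 1453 Hz.
Step 4 — Series Q: Q = ω₀L/R = 9132·0.0359/1050 = 0.3122.
Step 5 — 3dB bandwidth: Δω = ω₀/Q = 2.925e+04 rad/s; BW = Δω/(2π) = 4655 Hz.

(a) f₀ = 1453 Hz  (b) Q = 0.3122  (c) BW = 4655 Hz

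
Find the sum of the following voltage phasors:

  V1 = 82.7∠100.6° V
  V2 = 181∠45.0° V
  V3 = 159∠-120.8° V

Step 1 — Convert each phasor to rectangular form:
  V1 = 82.7·(cos(100.6°) + j·sin(100.6°)) = -15.21 + j81.29 V
  V2 = 181·(cos(45.0°) + j·sin(45.0°)) = 128 + j128 V
  V3 = 159·(cos(-120.8°) + j·sin(-120.8°)) = -81.41 - j136.6 V
Step 2 — Sum components: V_total = 31.36 + j72.7 V.
Step 3 — Convert to polar: |V_total| = 79.18 V, ∠V_total = 66.7°.

V_total = 79.18∠66.7° V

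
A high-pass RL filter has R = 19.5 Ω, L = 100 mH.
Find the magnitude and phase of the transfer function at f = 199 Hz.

Step 1 — Angular frequency: ω = 2π·199 = 1250 rad/s.
Step 2 — Transfer function: H(jω) = jωL/(R + jωL).
Step 3 — Numerator jωL = j·125; denominator R + jωL = 19.5 + j125.
Step 4 — H = 0.9763 + j0.1523.
Step 5 — Magnitude: |H| = 0.9881 (-0.1 dB); phase: φ = 8.9°.

|H| = 0.9881 (-0.1 dB), φ = 8.9°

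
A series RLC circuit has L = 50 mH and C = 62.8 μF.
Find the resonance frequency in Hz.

Step 1 — Resonance condition Im(Z)=0 gives ω₀ = 1/√(LC).
Step 2 — ω₀ = 1/√(0.05·6.28e-05) = 564.3 rad/s.
Step 3 — f₀ = ω₀/(2π) = 89.82 Hz.

f₀ = 89.82 Hz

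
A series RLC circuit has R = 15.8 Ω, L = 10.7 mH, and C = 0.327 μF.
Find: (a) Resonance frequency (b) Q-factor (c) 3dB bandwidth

Step 1 — Resonance condition Im(Z)=0 gives ω₀ = 1/√(LC).
Step 2 — ω₀ = 1/√(0.0107·3.27e-07) = 1.691e+04 rad/s.
Step 3 — f₀ = ω₀/(2π) = 2691 Hz.
Step 4 — Series Q: Q = ω₀L/R = 1.691e+04·0.0107/15.8 = 11.45.
Step 5 — 3dB bandwidth: Δω = ω₀/Q = 1477 rad/s; BW = Δω/(2π) = 235 Hz.

(a) f₀ = 2691 Hz  (b) Q = 11.45  (c) BW = 235 Hz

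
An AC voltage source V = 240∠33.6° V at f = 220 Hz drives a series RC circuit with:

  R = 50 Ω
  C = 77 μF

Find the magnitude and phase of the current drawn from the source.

Step 1 — Angular frequency: ω = 2π·f = 2π·220 = 1382 rad/s.
Step 2 — Component impedances:
  R: Z = R = 50 Ω
  C: Z = 1/(jωC) = -j/(ω·C) = 0 - j9.395 Ω
Step 3 — Series combination: Z_total = R + C = 50 - j9.395 Ω = 50.88∠-10.6° Ω.
Step 4 — Source phasor: V = 240∠33.6° V = 199.9 + j132.8 V.
Step 5 — Ohm's law: I = V / Z_total = (199.9 + j132.8) / (50 - j9.395) = 3.38 + j3.291 A.
Step 6 — Convert to polar: |I| = 4.717 A, ∠I = 44.2°.

I = 4.717∠44.2° A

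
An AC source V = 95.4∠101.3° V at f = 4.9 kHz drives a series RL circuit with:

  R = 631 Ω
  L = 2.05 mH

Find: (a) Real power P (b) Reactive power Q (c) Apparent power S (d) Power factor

Step 1 — Angular frequency: ω = 2π·f = 2π·4900 = 3.079e+04 rad/s.
Step 2 — Component impedances:
  R: Z = R = 631 Ω
  L: Z = jωL = j·3.079e+04·0.00205 = 0 + j63.11 Ω
Step 3 — Series combination: Z_total = R + L = 631 + j63.11 Ω = 634.1∠5.7° Ω.
Step 4 — Source phasor: V = 95.4∠101.3° V = -18.69 + j93.55 V.
Step 5 — Current: I = V / Z = -0.01465 + j0.1497 A = 0.1504∠95.6° A.
Step 6 — Complex power: S = V·I* = 14.28 + j1.428 VA.
Step 7 — Real power: P = Re(S) = 14.28 W.
Step 8 — Reactive power: Q = Im(S) = 1.428 VAR.
Step 9 — Apparent power: |S| = 14.35 VA.
Step 10 — Power factor: PF = P/|S| = 0.995 (lagging).

(a) P = 14.28 W  (b) Q = 1.428 VAR  (c) S = 14.35 VA  (d) PF = 0.995 (lagging)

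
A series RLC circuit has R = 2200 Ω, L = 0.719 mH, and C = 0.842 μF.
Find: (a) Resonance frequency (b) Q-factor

Step 1 — Resonance condition Im(Z)=0 gives ω₀ = 1/√(LC).
Step 2 — ω₀ = 1/√(0.000719·8.42e-07) = 4.064e+04 rad/s.
Step 3 — f₀ = ω₀/(2π) = 6468 Hz.
Step 4 — Series Q: Q = ω₀L/R = 4.064e+04·0.000719/2200 = 0.01328.

(a) f₀ = 6468 Hz  (b) Q = 0.01328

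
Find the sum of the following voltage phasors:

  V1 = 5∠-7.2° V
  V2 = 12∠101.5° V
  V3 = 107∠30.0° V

Step 1 — Convert each phasor to rectangular form:
  V1 = 5·(cos(-7.2°) + j·sin(-7.2°)) = 4.961 - j0.6267 V
  V2 = 12·(cos(101.5°) + j·sin(101.5°)) = -2.392 + j11.76 V
  V3 = 107·(cos(30.0°) + j·sin(30.0°)) = 92.66 + j53.5 V
Step 2 — Sum components: V_total = 95.23 + j64.63 V.
Step 3 — Convert to polar: |V_total| = 115.1 V, ∠V_total = 34.2°.

V_total = 115.1∠34.2° V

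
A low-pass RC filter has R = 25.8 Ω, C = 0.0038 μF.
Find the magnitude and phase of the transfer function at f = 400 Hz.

Step 1 — Angular frequency: ω = 2π·400 = 2513 rad/s.
Step 2 — Transfer function: H(jω) = 1/(1 + jωRC).
Step 3 — Denominator: 1 + jωRC = 1 + j·2513·25.8·3.8e-09 = 1 + j0.0002464.
Step 4 — H = 1 - j0.0002464.
Step 5 — Magnitude: |H| = 1 (-0.0 dB); phase: φ = -0.0°.

|H| = 1 (-0.0 dB), φ = -0.0°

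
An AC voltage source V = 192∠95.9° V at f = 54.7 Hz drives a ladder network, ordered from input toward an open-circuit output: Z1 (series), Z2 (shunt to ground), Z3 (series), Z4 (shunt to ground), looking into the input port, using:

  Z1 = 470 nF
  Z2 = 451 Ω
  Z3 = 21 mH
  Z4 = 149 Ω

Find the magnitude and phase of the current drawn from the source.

Step 1 — Angular frequency: ω = 2π·f = 2π·54.7 = 343.7 rad/s.
Step 2 — Component impedances:
  Z1: Z = 1/(jωC) = -j/(ω·C) = 0 - j6191 Ω
  Z2: Z = R = 451 Ω
  Z3: Z = jωL = j·343.7·0.021 = 0 + j7.217 Ω
  Z4: Z = R = 149 Ω
Step 3 — Ladder network (open output): work backward from the far end, alternating series and parallel combinations. Z_in = 112 - j6187 Ω = 6188∠-89.0° Ω.
Step 4 — Source phasor: V = 192∠95.9° V = -19.74 + j191 V.
Step 5 — Ohm's law: I = V / Z_total = (-19.74 + j191) / (112 - j6187) = -0.03092 - j0.00263 A.
Step 6 — Convert to polar: |I| = 0.03103 A, ∠I = -175.1°.

I = 0.03103∠-175.1° A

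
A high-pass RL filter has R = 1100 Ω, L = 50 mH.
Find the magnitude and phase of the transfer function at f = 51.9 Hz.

Step 1 — Angular frequency: ω = 2π·51.9 = 326.1 rad/s.
Step 2 — Transfer function: H(jω) = jωL/(R + jωL).
Step 3 — Numerator jωL = j·16.3; denominator R + jωL = 1100 + j16.3.
Step 4 — H = 0.0002197 + j0.01482.
Step 5 — Magnitude: |H| = 0.01482 (-36.6 dB); phase: φ = 89.2°.

|H| = 0.01482 (-36.6 dB), φ = 89.2°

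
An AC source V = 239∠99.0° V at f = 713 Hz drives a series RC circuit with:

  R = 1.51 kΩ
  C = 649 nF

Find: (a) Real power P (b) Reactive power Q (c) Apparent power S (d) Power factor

Step 1 — Angular frequency: ω = 2π·f = 2π·713 = 4480 rad/s.
Step 2 — Component impedances:
  R: Z = R = 1510 Ω
  C: Z = 1/(jωC) = -j/(ω·C) = 0 - j343.9 Ω
Step 3 — Series combination: Z_total = R + C = 1510 - j343.9 Ω = 1549∠-12.8° Ω.
Step 4 — Source phasor: V = 239∠99.0° V = -37.39 + j236.1 V.
Step 5 — Current: I = V / Z = -0.05739 + j0.1433 A = 0.1543∠111.8° A.
Step 6 — Complex power: S = V·I* = 35.96 - j8.191 VA.
Step 7 — Real power: P = Re(S) = 35.96 W.
Step 8 — Reactive power: Q = Im(S) = -8.191 VAR.
Step 9 — Apparent power: |S| = 36.88 VA.
Step 10 — Power factor: PF = P/|S| = 0.975 (leading).

(a) P = 35.96 W  (b) Q = -8.191 VAR  (c) S = 36.88 VA  (d) PF = 0.975 (leading)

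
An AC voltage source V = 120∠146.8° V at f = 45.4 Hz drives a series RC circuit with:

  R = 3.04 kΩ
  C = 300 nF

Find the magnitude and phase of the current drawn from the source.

Step 1 — Angular frequency: ω = 2π·f = 2π·45.4 = 285.3 rad/s.
Step 2 — Component impedances:
  R: Z = R = 3040 Ω
  C: Z = 1/(jωC) = -j/(ω·C) = 0 - j1.169e+04 Ω
Step 3 — Series combination: Z_total = R + C = 3040 - j1.169e+04 Ω = 1.207e+04∠-75.4° Ω.
Step 4 — Source phasor: V = 120∠146.8° V = -100.4 + j65.71 V.
Step 5 — Ohm's law: I = V / Z_total = (-100.4 + j65.71) / (3040 - j1.169e+04) = -0.00736 - j0.006678 A.
Step 6 — Convert to polar: |I| = 0.009938 A, ∠I = -137.8°.

I = 0.009938∠-137.8° A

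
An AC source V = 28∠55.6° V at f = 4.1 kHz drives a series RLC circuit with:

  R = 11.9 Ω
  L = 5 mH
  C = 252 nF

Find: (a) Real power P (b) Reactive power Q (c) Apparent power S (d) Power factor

Step 1 — Angular frequency: ω = 2π·f = 2π·4100 = 2.576e+04 rad/s.
Step 2 — Component impedances:
  R: Z = R = 11.9 Ω
  L: Z = jωL = j·2.576e+04·0.005 = 0 + j128.8 Ω
  C: Z = 1/(jωC) = -j/(ω·C) = 0 - j154 Ω
Step 3 — Series combination: Z_total = R + L + C = 11.9 - j25.24 Ω = 27.9∠-64.8° Ω.
Step 4 — Source phasor: V = 28∠55.6° V = 15.82 + j23.1 V.
Step 5 — Current: I = V / Z = -0.5071 + j0.866 A = 1.004∠120.4° A.
Step 6 — Complex power: S = V·I* = 11.98 - j25.42 VA.
Step 7 — Real power: P = Re(S) = 11.98 W.
Step 8 — Reactive power: Q = Im(S) = -25.42 VAR.
Step 9 — Apparent power: |S| = 28.1 VA.
Step 10 — Power factor: PF = P/|S| = 0.4265 (leading).

(a) P = 11.98 W  (b) Q = -25.42 VAR  (c) S = 28.1 VA  (d) PF = 0.4265 (leading)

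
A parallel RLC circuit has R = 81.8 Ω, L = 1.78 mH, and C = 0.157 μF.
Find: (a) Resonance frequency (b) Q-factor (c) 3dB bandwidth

Step 1 — Resonance: ω₀ = 1/√(LC) = 1/√(0.00178·1.57e-07) = 5.982e+04 rad/s.
Step 2 — f₀ = ω₀/(2π) = 9521 Hz.
Step 3 — Parallel Q: Q = R/(ω₀L) = 81.8/(5.982e+04·0.00178) = 0.7682.
Step 4 — Bandwidth: Δω = ω₀/Q = 7.787e+04 rad/s; BW = Δω/(2π) = 1.239e+04 Hz.

(a) f₀ = 9521 Hz  (b) Q = 0.7682  (c) BW = 1.239e+04 Hz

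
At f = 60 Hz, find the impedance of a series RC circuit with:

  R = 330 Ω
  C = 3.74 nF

Step 1 — Angular frequency: ω = 2π·f = 2π·60 = 377 rad/s.
Step 2 — Component impedances:
  R: Z = R = 330 Ω
  C: Z = 1/(jωC) = -j/(ω·C) = 0 - j7.092e+05 Ω
Step 3 — Series combination: Z_total = R + C = 330 - j7.092e+05 Ω = 7.092e+05∠-90.0° Ω.

Z = 330 - j7.092e+05 Ω = 7.092e+05∠-90.0° Ω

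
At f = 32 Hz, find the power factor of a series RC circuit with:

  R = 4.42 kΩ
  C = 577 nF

Step 1 — Angular frequency: ω = 2π·f = 2π·32 = 201.1 rad/s.
Step 2 — Component impedances:
  R: Z = R = 4420 Ω
  C: Z = 1/(jωC) = -j/(ω·C) = 0 - j8620 Ω
Step 3 — Series combination: Z_total = R + C = 4420 - j8620 Ω = 9687∠-62.9° Ω.
Step 4 — Power factor: PF = cos(φ) = Re(Z)/|Z| = 4420/9687 = 0.4563.
Step 5 — Type: Im(Z) = -8620 ⇒ leading (phase φ = -62.9°).

PF = 0.4563 (leading, φ = -62.9°)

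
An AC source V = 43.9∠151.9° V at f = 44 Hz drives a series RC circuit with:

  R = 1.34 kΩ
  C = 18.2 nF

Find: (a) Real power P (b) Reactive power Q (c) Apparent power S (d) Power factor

Step 1 — Angular frequency: ω = 2π·f = 2π·44 = 276.5 rad/s.
Step 2 — Component impedances:
  R: Z = R = 1340 Ω
  C: Z = 1/(jωC) = -j/(ω·C) = 0 - j1.987e+05 Ω
Step 3 — Series combination: Z_total = R + C = 1340 - j1.987e+05 Ω = 1.987e+05∠-89.6° Ω.
Step 4 — Source phasor: V = 43.9∠151.9° V = -38.73 + j20.68 V.
Step 5 — Current: I = V / Z = -0.0001053 - j0.0001941 A = 0.0002209∠-118.5° A.
Step 6 — Complex power: S = V·I* = 6.538e-05 - j0.009696 VA.
Step 7 — Real power: P = Re(S) = 6.538e-05 W.
Step 8 — Reactive power: Q = Im(S) = -0.009696 VAR.
Step 9 — Apparent power: |S| = 0.009697 VA.
Step 10 — Power factor: PF = P/|S| = 0.006742 (leading).

(a) P = 6.538e-05 W  (b) Q = -0.009696 VAR  (c) S = 0.009697 VA  (d) PF = 0.006742 (leading)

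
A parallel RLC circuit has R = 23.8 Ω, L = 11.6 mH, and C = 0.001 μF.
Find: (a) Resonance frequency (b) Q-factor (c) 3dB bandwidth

Step 1 — Resonance: ω₀ = 1/√(LC) = 1/√(0.0116·1e-09) = 2.936e+05 rad/s.
Step 2 — f₀ = ω₀/(2π) = 4.673e+04 Hz.
Step 3 — Parallel Q: Q = R/(ω₀L) = 23.8/(2.936e+05·0.0116) = 0.006988.
Step 4 — Bandwidth: Δω = ω₀/Q = 4.202e+07 rad/s; BW = Δω/(2π) = 6.687e+06 Hz.

(a) f₀ = 4.673e+04 Hz  (b) Q = 0.006988  (c) BW = 6.687e+06 Hz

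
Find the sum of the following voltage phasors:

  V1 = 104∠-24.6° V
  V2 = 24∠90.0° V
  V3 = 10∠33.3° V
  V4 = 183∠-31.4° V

Step 1 — Convert each phasor to rectangular form:
  V1 = 104·(cos(-24.6°) + j·sin(-24.6°)) = 94.56 - j43.29 V
  V2 = 24·(cos(90.0°) + j·sin(90.0°)) = 0 + j24 V
  V3 = 10·(cos(33.3°) + j·sin(33.3°)) = 8.358 + j5.49 V
  V4 = 183·(cos(-31.4°) + j·sin(-31.4°)) = 156.2 - j95.34 V
Step 2 — Sum components: V_total = 259.1 - j109.1 V.
Step 3 — Convert to polar: |V_total| = 281.2 V, ∠V_total = -22.8°.

V_total = 281.2∠-22.8° V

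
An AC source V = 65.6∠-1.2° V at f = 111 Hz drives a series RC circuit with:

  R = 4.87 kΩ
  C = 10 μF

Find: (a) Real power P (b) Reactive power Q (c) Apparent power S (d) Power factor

Step 1 — Angular frequency: ω = 2π·f = 2π·111 = 697.4 rad/s.
Step 2 — Component impedances:
  R: Z = R = 4870 Ω
  C: Z = 1/(jωC) = -j/(ω·C) = 0 - j143.4 Ω
Step 3 — Series combination: Z_total = R + C = 4870 - j143.4 Ω = 4872∠-1.7° Ω.
Step 4 — Source phasor: V = 65.6∠-1.2° V = 65.59 - j1.374 V.
Step 5 — Current: I = V / Z = 0.01346 + j0.0001143 A = 0.01346∠0.5° A.
Step 6 — Complex power: S = V·I* = 0.8829 - j0.02599 VA.
Step 7 — Real power: P = Re(S) = 0.8829 W.
Step 8 — Reactive power: Q = Im(S) = -0.02599 VAR.
Step 9 — Apparent power: |S| = 0.8833 VA.
Step 10 — Power factor: PF = P/|S| = 0.9996 (leading).

(a) P = 0.8829 W  (b) Q = -0.02599 VAR  (c) S = 0.8833 VA  (d) PF = 0.9996 (leading)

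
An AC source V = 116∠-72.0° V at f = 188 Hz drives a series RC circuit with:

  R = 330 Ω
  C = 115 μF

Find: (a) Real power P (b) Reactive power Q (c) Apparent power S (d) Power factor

Step 1 — Angular frequency: ω = 2π·f = 2π·188 = 1181 rad/s.
Step 2 — Component impedances:
  R: Z = R = 330 Ω
  C: Z = 1/(jωC) = -j/(ω·C) = 0 - j7.361 Ω
Step 3 — Series combination: Z_total = R + C = 330 - j7.361 Ω = 330.1∠-1.3° Ω.
Step 4 — Source phasor: V = 116∠-72.0° V = 35.85 - j110.3 V.
Step 5 — Current: I = V / Z = 0.116 - j0.3317 A = 0.3514∠-70.7° A.
Step 6 — Complex power: S = V·I* = 40.76 - j0.9092 VA.
Step 7 — Real power: P = Re(S) = 40.76 W.
Step 8 — Reactive power: Q = Im(S) = -0.9092 VAR.
Step 9 — Apparent power: |S| = 40.77 VA.
Step 10 — Power factor: PF = P/|S| = 0.9998 (leading).

(a) P = 40.76 W  (b) Q = -0.9092 VAR  (c) S = 40.77 VA  (d) PF = 0.9998 (leading)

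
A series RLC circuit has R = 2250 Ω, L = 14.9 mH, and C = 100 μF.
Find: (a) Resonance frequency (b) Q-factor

Step 1 — Resonance condition Im(Z)=0 gives ω₀ = 1/√(LC).
Step 2 — ω₀ = 1/√(0.0149·0.0001) = 819.2 rad/s.
Step 3 — f₀ = ω₀/(2π) = 130.4 Hz.
Step 4 — Series Q: Q = ω₀L/R = 819.2·0.0149/2250 = 0.005425.

(a) f₀ = 130.4 Hz  (b) Q = 0.005425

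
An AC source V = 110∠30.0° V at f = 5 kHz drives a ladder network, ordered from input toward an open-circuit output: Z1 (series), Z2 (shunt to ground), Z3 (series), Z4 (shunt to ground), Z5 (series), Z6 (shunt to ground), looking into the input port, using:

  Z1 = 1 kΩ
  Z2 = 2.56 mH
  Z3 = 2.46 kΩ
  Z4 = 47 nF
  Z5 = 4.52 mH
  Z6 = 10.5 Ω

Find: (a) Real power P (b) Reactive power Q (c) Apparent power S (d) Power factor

Step 1 — Angular frequency: ω = 2π·f = 2π·5000 = 3.142e+04 rad/s.
Step 2 — Component impedances:
  Z1: Z = R = 1000 Ω
  Z2: Z = jωL = j·3.142e+04·0.00256 = 0 + j80.42 Ω
  Z3: Z = R = 2460 Ω
  Z4: Z = 1/(jωC) = -j/(ω·C) = 0 - j677.3 Ω
  Z5: Z = jωL = j·3.142e+04·0.00452 = 0 + j142 Ω
  Z6: Z = R = 10.5 Ω
Step 3 — Ladder network (open output): work backward from the far end, alternating series and parallel combinations. Z_in = 1003 + j80.15 Ω = 1006∠4.6° Ω.
Step 4 — Source phasor: V = 110∠30.0° V = 95.26 + j55 V.
Step 5 — Current: I = V / Z = 0.09877 + j0.04696 A = 0.1094∠25.4° A.
Step 6 — Complex power: S = V·I* = 11.99 + j0.9587 VA.
Step 7 — Real power: P = Re(S) = 11.99 W.
Step 8 — Reactive power: Q = Im(S) = 0.9587 VAR.
Step 9 — Apparent power: |S| = 12.03 VA.
Step 10 — Power factor: PF = P/|S| = 0.9968 (lagging).

(a) P = 11.99 W  (b) Q = 0.9587 VAR  (c) S = 12.03 VA  (d) PF = 0.9968 (lagging)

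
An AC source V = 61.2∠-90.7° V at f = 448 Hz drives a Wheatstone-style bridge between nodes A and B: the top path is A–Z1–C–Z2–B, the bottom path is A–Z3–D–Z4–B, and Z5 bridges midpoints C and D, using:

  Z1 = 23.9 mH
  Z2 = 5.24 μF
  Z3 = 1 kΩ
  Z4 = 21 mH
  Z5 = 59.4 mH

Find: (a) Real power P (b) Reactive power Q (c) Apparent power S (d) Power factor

Step 1 — Angular frequency: ω = 2π·f = 2π·448 = 2815 rad/s.
Step 2 — Component impedances:
  Z1: Z = jωL = j·2815·0.0239 = 0 + j67.28 Ω
  Z2: Z = 1/(jωC) = -j/(ω·C) = 0 - j67.8 Ω
  Z3: Z = R = 1000 Ω
  Z4: Z = jωL = j·2815·0.021 = 0 + j59.11 Ω
  Z5: Z = jωL = j·2815·0.0594 = 0 + j167.2 Ω
Step 3 — Bridge requires nodal analysis (the Z5 bridge couples midpoints C and D, so the two paths cannot be reduced to a simple series/parallel combination). Setting node B to ground and injecting 1 A at node A, the 3-node admittance system at A, C, D solves to V_A = Z_AB = 0.01788 - j29.52 Ω = 29.52∠-90.0° Ω.
Step 4 — Source phasor: V = 61.2∠-90.7° V = -0.7477 - j61.2 V.
Step 5 — Current: I = V / Z = 2.073 - j0.02658 A = 2.073∠-0.7° A.
Step 6 — Complex power: S = V·I* = 0.07687 - j126.9 VA.
Step 7 — Real power: P = Re(S) = 0.07687 W.
Step 8 — Reactive power: Q = Im(S) = -126.9 VAR.
Step 9 — Apparent power: |S| = 126.9 VA.
Step 10 — Power factor: PF = P/|S| = 0.0006059 (leading).

(a) P = 0.07687 W  (b) Q = -126.9 VAR  (c) S = 126.9 VA  (d) PF = 0.0006059 (leading)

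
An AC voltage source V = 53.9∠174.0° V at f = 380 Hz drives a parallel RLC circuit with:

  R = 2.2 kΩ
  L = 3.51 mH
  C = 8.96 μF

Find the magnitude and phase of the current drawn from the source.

Step 1 — Angular frequency: ω = 2π·f = 2π·380 = 2388 rad/s.
Step 2 — Component impedances:
  R: Z = R = 2200 Ω
  L: Z = jωL = j·2388·0.00351 = 0 + j8.381 Ω
  C: Z = 1/(jωC) = -j/(ω·C) = 0 - j46.74 Ω
Step 3 — Parallel combination: 1/Z_total = 1/R + 1/L + 1/C; Z_total = 0.04739 + j10.21 Ω = 10.21∠89.7° Ω.
Step 4 — Source phasor: V = 53.9∠174.0° V = -53.6 + j5.634 V.
Step 5 — Ohm's law: I = V / Z_total = (-53.6 + j5.634) / (0.04739 + j10.21) = 0.5274 + j5.252 A.
Step 6 — Convert to polar: |I| = 5.279 A, ∠I = 84.3°.

I = 5.279∠84.3° A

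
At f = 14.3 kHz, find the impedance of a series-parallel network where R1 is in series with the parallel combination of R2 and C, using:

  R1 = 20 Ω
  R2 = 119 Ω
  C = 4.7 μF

Step 1 — Angular frequency: ω = 2π·f = 2π·1.43e+04 = 8.985e+04 rad/s.
Step 2 — Component impedances:
  R1: Z = R = 20 Ω
  R2: Z = R = 119 Ω
  C: Z = 1/(jωC) = -j/(ω·C) = 0 - j2.368 Ω
Step 3 — Parallel branch: R2 || C = 1/(1/R2 + 1/C) = 0.0471 - j2.367 Ω.
Step 4 — Series with R1: Z_total = R1 + (R2 || C) = 20.05 - j2.367 Ω = 20.19∠-6.7° Ω.

Z = 20.05 - j2.367 Ω = 20.19∠-6.7° Ω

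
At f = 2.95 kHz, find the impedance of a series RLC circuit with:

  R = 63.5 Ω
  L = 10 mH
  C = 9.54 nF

Step 1 — Angular frequency: ω = 2π·f = 2π·2950 = 1.854e+04 rad/s.
Step 2 — Component impedances:
  R: Z = R = 63.5 Ω
  L: Z = jωL = j·1.854e+04·0.01 = 0 + j185.4 Ω
  C: Z = 1/(jωC) = -j/(ω·C) = 0 - j5655 Ω
Step 3 — Series combination: Z_total = R + L + C = 63.5 - j5470 Ω = 5470∠-89.3° Ω.

Z = 63.5 - j5470 Ω = 5470∠-89.3° Ω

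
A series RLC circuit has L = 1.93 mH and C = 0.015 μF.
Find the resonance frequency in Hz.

Step 1 — Resonance condition Im(Z)=0 gives ω₀ = 1/√(LC).
Step 2 — ω₀ = 1/√(0.00193·1.5e-08) = 1.859e+05 rad/s.
Step 3 — f₀ = ω₀/(2π) = 2.958e+04 Hz.

f₀ = 2.958e+04 Hz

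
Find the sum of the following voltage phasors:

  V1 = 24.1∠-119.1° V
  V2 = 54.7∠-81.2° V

Step 1 — Convert each phasor to rectangular form:
  V1 = 24.1·(cos(-119.1°) + j·sin(-119.1°)) = -11.72 - j21.06 V
  V2 = 54.7·(cos(-81.2°) + j·sin(-81.2°)) = 8.368 - j54.06 V
Step 2 — Sum components: V_total = -3.352 - j75.11 V.
Step 3 — Convert to polar: |V_total| = 75.19 V, ∠V_total = -92.6°.

V_total = 75.19∠-92.6° V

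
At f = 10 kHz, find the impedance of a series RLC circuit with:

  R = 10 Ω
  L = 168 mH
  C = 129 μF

Step 1 — Angular frequency: ω = 2π·f = 2π·1e+04 = 6.283e+04 rad/s.
Step 2 — Component impedances:
  R: Z = R = 10 Ω
  L: Z = jωL = j·6.283e+04·0.168 = 0 + j1.056e+04 Ω
  C: Z = 1/(jωC) = -j/(ω·C) = 0 - j0.1234 Ω
Step 3 — Series combination: Z_total = R + L + C = 10 + j1.056e+04 Ω = 1.056e+04∠89.9° Ω.

Z = 10 + j1.056e+04 Ω = 1.056e+04∠89.9° Ω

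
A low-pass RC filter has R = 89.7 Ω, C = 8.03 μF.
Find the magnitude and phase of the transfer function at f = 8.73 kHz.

Step 1 — Angular frequency: ω = 2π·8730 = 5.485e+04 rad/s.
Step 2 — Transfer function: H(jω) = 1/(1 + jωRC).
Step 3 — Denominator: 1 + jωRC = 1 + j·5.485e+04·89.7·8.03e-06 = 1 + j39.51.
Step 4 — H = 0.0006402 - j0.02529.
Step 5 — Magnitude: |H| = 0.0253 (-31.9 dB); phase: φ = -88.6°.

|H| = 0.0253 (-31.9 dB), φ = -88.6°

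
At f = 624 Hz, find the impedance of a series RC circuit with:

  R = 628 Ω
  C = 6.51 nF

Step 1 — Angular frequency: ω = 2π·f = 2π·624 = 3921 rad/s.
Step 2 — Component impedances:
  R: Z = R = 628 Ω
  C: Z = 1/(jωC) = -j/(ω·C) = 0 - j3.918e+04 Ω
Step 3 — Series combination: Z_total = R + C = 628 - j3.918e+04 Ω = 3.918e+04∠-89.1° Ω.

Z = 628 - j3.918e+04 Ω = 3.918e+04∠-89.1° Ω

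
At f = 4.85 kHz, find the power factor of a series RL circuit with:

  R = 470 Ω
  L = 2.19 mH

Step 1 — Angular frequency: ω = 2π·f = 2π·4850 = 3.047e+04 rad/s.
Step 2 — Component impedances:
  R: Z = R = 470 Ω
  L: Z = jωL = j·3.047e+04·0.00219 = 0 + j66.74 Ω
Step 3 — Series combination: Z_total = R + L = 470 + j66.74 Ω = 474.7∠8.1° Ω.
Step 4 — Power factor: PF = cos(φ) = Re(Z)/|Z| = 470/474.7 = 0.9901.
Step 5 — Type: Im(Z) = 66.74 ⇒ lagging (phase φ = 8.1°).

PF = 0.9901 (lagging, φ = 8.1°)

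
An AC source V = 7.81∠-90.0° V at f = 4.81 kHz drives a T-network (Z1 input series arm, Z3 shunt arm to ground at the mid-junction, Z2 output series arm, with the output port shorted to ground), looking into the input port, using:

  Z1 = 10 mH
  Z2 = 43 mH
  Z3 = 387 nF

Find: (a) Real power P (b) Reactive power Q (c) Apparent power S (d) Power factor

Step 1 — Angular frequency: ω = 2π·f = 2π·4810 = 3.022e+04 rad/s.
Step 2 — Component impedances:
  Z1: Z = jωL = j·3.022e+04·0.01 = 0 + j302.2 Ω
  Z2: Z = jωL = j·3.022e+04·0.043 = 0 + j1300 Ω
  Z3: Z = 1/(jωC) = -j/(ω·C) = 0 - j85.5 Ω
Step 3 — With the output port shorted to ground, the output series arm Z2 runs from the junction to ground; the shunt arm Z3 also runs from the junction to ground. They appear in parallel: Z3 || Z2 = 0 - j91.52 Ω.
Step 4 — Series with input arm Z1: Z_in = Z1 + (Z3 || Z2) = 0 + j210.7 Ω = 210.7∠90.0° Ω.
Step 5 — Source phasor: V = 7.81∠-90.0° V = 0 - j7.81 V.
Step 6 — Current: I = V / Z = -0.03707 A = 0.03707∠-180.0° A.
Step 7 — Complex power: S = V·I* = 0 + j0.2895 VA.
Step 8 — Real power: P = Re(S) = 0 W.
Step 9 — Reactive power: Q = Im(S) = 0.2895 VAR.
Step 10 — Apparent power: |S| = 0.2895 VA.
Step 11 — Power factor: PF = P/|S| = 0 (lagging).

(a) P = 0 W  (b) Q = 0.2895 VAR  (c) S = 0.2895 VA  (d) PF = 0 (lagging)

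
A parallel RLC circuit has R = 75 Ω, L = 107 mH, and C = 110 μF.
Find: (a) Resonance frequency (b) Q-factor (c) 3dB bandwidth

Step 1 — Resonance: ω₀ = 1/√(LC) = 1/√(0.107·0.00011) = 291.5 rad/s.
Step 2 — f₀ = ω₀/(2π) = 46.39 Hz.
Step 3 — Parallel Q: Q = R/(ω₀L) = 75/(291.5·0.107) = 2.405.
Step 4 — Bandwidth: Δω = ω₀/Q = 121.2 rad/s; BW = Δω/(2π) = 19.29 Hz.

(a) f₀ = 46.39 Hz  (b) Q = 2.405  (c) BW = 19.29 Hz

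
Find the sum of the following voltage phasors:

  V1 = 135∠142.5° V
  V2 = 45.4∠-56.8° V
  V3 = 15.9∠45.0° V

Step 1 — Convert each phasor to rectangular form:
  V1 = 135·(cos(142.5°) + j·sin(142.5°)) = -107.1 + j82.18 V
  V2 = 45.4·(cos(-56.8°) + j·sin(-56.8°)) = 24.86 - j37.99 V
  V3 = 15.9·(cos(45.0°) + j·sin(45.0°)) = 11.24 + j11.24 V
Step 2 — Sum components: V_total = -71 + j55.44 V.
Step 3 — Convert to polar: |V_total| = 90.08 V, ∠V_total = 142.0°.

V_total = 90.08∠142.0° V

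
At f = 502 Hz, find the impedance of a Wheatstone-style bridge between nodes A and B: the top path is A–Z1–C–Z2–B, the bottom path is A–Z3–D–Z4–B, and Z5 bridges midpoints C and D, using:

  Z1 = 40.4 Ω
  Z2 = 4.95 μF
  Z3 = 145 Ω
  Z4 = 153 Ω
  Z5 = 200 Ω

Step 1 — Angular frequency: ω = 2π·f = 2π·502 = 3154 rad/s.
Step 2 — Component impedances:
  Z1: Z = R = 40.4 Ω
  Z2: Z = 1/(jωC) = -j/(ω·C) = 0 - j64.05 Ω
  Z3: Z = R = 145 Ω
  Z4: Z = R = 153 Ω
  Z5: Z = R = 200 Ω
Step 3 — Bridge requires nodal analysis (the Z5 bridge couples midpoints C and D, so the two paths cannot be reduced to a simple series/parallel combination). Setting node B to ground and injecting 1 A at node A, the 3-node admittance system at A, C, D solves to V_A = Z_AB = 47.35 - j50.4 Ω = 69.15∠-46.8° Ω.

Z = 47.35 - j50.4 Ω = 69.15∠-46.8° Ω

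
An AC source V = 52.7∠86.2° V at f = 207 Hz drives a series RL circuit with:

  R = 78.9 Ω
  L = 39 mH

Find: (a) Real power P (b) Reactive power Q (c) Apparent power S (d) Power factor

Step 1 — Angular frequency: ω = 2π·f = 2π·207 = 1301 rad/s.
Step 2 — Component impedances:
  R: Z = R = 78.9 Ω
  L: Z = jωL = j·1301·0.039 = 0 + j50.72 Ω
Step 3 — Series combination: Z_total = R + L = 78.9 + j50.72 Ω = 93.8∠32.7° Ω.
Step 4 — Source phasor: V = 52.7∠86.2° V = 3.493 + j52.58 V.
Step 5 — Current: I = V / Z = 0.3345 + j0.4514 A = 0.5618∠53.5° A.
Step 6 — Complex power: S = V·I* = 24.91 + j16.01 VA.
Step 7 — Real power: P = Re(S) = 24.91 W.
Step 8 — Reactive power: Q = Im(S) = 16.01 VAR.
Step 9 — Apparent power: |S| = 29.61 VA.
Step 10 — Power factor: PF = P/|S| = 0.8412 (lagging).

(a) P = 24.91 W  (b) Q = 16.01 VAR  (c) S = 29.61 VA  (d) PF = 0.8412 (lagging)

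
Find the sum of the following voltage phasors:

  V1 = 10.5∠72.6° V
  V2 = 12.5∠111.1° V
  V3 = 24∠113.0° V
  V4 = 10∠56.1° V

Step 1 — Convert each phasor to rectangular form:
  V1 = 10.5·(cos(72.6°) + j·sin(72.6°)) = 3.14 + j10.02 V
  V2 = 12.5·(cos(111.1°) + j·sin(111.1°)) = -4.5 + j11.66 V
  V3 = 24·(cos(113.0°) + j·sin(113.0°)) = -9.378 + j22.09 V
  V4 = 10·(cos(56.1°) + j·sin(56.1°)) = 5.577 + j8.3 V
Step 2 — Sum components: V_total = -5.16 + j52.07 V.
Step 3 — Convert to polar: |V_total| = 52.33 V, ∠V_total = 95.7°.

V_total = 52.33∠95.7° V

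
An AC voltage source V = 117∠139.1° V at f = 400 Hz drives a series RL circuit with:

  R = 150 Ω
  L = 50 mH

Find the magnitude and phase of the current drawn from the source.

Step 1 — Angular frequency: ω = 2π·f = 2π·400 = 2513 rad/s.
Step 2 — Component impedances:
  R: Z = R = 150 Ω
  L: Z = jωL = j·2513·0.05 = 0 + j125.7 Ω
Step 3 — Series combination: Z_total = R + L = 150 + j125.7 Ω = 195.7∠40.0° Ω.
Step 4 — Source phasor: V = 117∠139.1° V = -88.43 + j76.6 V.
Step 5 — Ohm's law: I = V / Z_total = (-88.43 + j76.6) / (150 + j125.7) = -0.09503 + j0.5903 A.
Step 6 — Convert to polar: |I| = 0.5979 A, ∠I = 99.1°.

I = 0.5979∠99.1° A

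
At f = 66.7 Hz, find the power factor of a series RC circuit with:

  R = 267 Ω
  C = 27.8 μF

Step 1 — Angular frequency: ω = 2π·f = 2π·66.7 = 419.1 rad/s.
Step 2 — Component impedances:
  R: Z = R = 267 Ω
  C: Z = 1/(jωC) = -j/(ω·C) = 0 - j85.83 Ω
Step 3 — Series combination: Z_total = R + C = 267 - j85.83 Ω = 280.5∠-17.8° Ω.
Step 4 — Power factor: PF = cos(φ) = Re(Z)/|Z| = 267/280.46 = 0.952.
Step 5 — Type: Im(Z) = -85.83 ⇒ leading (phase φ = -17.8°).

PF = 0.952 (leading, φ = -17.8°)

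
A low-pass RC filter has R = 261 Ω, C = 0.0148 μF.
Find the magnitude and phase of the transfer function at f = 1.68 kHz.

Step 1 — Angular frequency: ω = 2π·1680 = 1.056e+04 rad/s.
Step 2 — Transfer function: H(jω) = 1/(1 + jωRC).
Step 3 — Denominator: 1 + jωRC = 1 + j·1.056e+04·261·1.48e-08 = 1 + j0.04077.
Step 4 — H = 0.9983 - j0.04071.
Step 5 — Magnitude: |H| = 0.9992 (-0.0 dB); phase: φ = -2.3°.

|H| = 0.9992 (-0.0 dB), φ = -2.3°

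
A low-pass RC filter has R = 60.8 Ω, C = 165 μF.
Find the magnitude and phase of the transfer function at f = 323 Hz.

Step 1 — Angular frequency: ω = 2π·323 = 2029 rad/s.
Step 2 — Transfer function: H(jω) = 1/(1 + jωRC).
Step 3 — Denominator: 1 + jωRC = 1 + j·2029·60.8·0.000165 = 1 + j20.36.
Step 4 — H = 0.002407 - j0.049.
Step 5 — Magnitude: |H| = 0.04906 (-26.2 dB); phase: φ = -87.2°.

|H| = 0.04906 (-26.2 dB), φ = -87.2°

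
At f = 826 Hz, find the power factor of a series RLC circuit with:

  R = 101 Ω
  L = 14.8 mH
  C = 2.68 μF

Step 1 — Angular frequency: ω = 2π·f = 2π·826 = 5190 rad/s.
Step 2 — Component impedances:
  R: Z = R = 101 Ω
  L: Z = jωL = j·5190·0.0148 = 0 + j76.81 Ω
  C: Z = 1/(jωC) = -j/(ω·C) = 0 - j71.9 Ω
Step 3 — Series combination: Z_total = R + L + C = 101 + j4.915 Ω = 101.1∠2.8° Ω.
Step 4 — Power factor: PF = cos(φ) = Re(Z)/|Z| = 101/101.12 = 0.9988.
Step 5 — Type: Im(Z) = 4.915 ⇒ lagging (phase φ = 2.8°).

PF = 0.9988 (lagging, φ = 2.8°)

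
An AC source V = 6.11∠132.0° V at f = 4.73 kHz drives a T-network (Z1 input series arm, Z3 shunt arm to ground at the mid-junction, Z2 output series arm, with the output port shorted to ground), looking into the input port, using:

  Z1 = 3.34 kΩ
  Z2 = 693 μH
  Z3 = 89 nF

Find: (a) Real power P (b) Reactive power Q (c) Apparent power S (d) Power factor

Step 1 — Angular frequency: ω = 2π·f = 2π·4730 = 2.972e+04 rad/s.
Step 2 — Component impedances:
  Z1: Z = R = 3340 Ω
  Z2: Z = jωL = j·2.972e+04·0.000693 = 0 + j20.6 Ω
  Z3: Z = 1/(jωC) = -j/(ω·C) = 0 - j378.1 Ω
Step 3 — With the output port shorted to ground, the output series arm Z2 runs from the junction to ground; the shunt arm Z3 also runs from the junction to ground. They appear in parallel: Z3 || Z2 = 0 + j21.78 Ω.
Step 4 — Series with input arm Z1: Z_in = Z1 + (Z3 || Z2) = 3340 + j21.78 Ω = 3340∠0.4° Ω.
Step 5 — Source phasor: V = 6.11∠132.0° V = -4.088 + j4.541 V.
Step 6 — Current: I = V / Z = -0.001215 + j0.001367 A = 0.001829∠131.6° A.
Step 7 — Complex power: S = V·I* = 0.01118 + j7.289e-05 VA.
Step 8 — Real power: P = Re(S) = 0.01118 W.
Step 9 — Reactive power: Q = Im(S) = 7.289e-05 VAR.
Step 10 — Apparent power: |S| = 0.01118 VA.
Step 11 — Power factor: PF = P/|S| = 1 (lagging).

(a) P = 0.01118 W  (b) Q = 7.289e-05 VAR  (c) S = 0.01118 VA  (d) PF = 1 (lagging)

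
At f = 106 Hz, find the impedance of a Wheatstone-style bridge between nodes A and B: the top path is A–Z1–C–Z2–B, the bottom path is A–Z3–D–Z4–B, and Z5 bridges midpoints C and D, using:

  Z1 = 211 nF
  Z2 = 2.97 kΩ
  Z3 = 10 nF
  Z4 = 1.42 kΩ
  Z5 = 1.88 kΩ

Step 1 — Angular frequency: ω = 2π·f = 2π·106 = 666 rad/s.
Step 2 — Component impedances:
  Z1: Z = 1/(jωC) = -j/(ω·C) = 0 - j7116 Ω
  Z2: Z = R = 2970 Ω
  Z3: Z = 1/(jωC) = -j/(ω·C) = 0 - j1.501e+05 Ω
  Z4: Z = R = 1420 Ω
  Z5: Z = R = 1880 Ω
Step 3 — Bridge requires nodal analysis (the Z5 bridge couples midpoints C and D, so the two paths cannot be reduced to a simple series/parallel combination). Setting node B to ground and injecting 1 A at node A, the 3-node admittance system at A, C, D solves to V_A = Z_AB = 1485 - j6798 Ω = 6959∠-77.7° Ω.

Z = 1485 - j6798 Ω = 6959∠-77.7° Ω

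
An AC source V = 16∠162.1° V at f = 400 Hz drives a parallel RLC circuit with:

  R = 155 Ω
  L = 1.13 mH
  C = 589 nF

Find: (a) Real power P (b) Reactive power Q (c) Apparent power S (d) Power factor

Step 1 — Angular frequency: ω = 2π·f = 2π·400 = 2513 rad/s.
Step 2 — Component impedances:
  R: Z = R = 155 Ω
  L: Z = jωL = j·2513·0.00113 = 0 + j2.84 Ω
  C: Z = 1/(jωC) = -j/(ω·C) = 0 - j675.5 Ω
Step 3 — Parallel combination: 1/Z_total = 1/R + 1/L + 1/C; Z_total = 0.05246 + j2.851 Ω = 2.852∠88.9° Ω.
Step 4 — Source phasor: V = 16∠162.1° V = -15.23 + j4.918 V.
Step 5 — Current: I = V / Z = 1.626 + j5.37 A = 5.611∠73.2° A.
Step 6 — Complex power: S = V·I* = 1.652 + j89.76 VA.
Step 7 — Real power: P = Re(S) = 1.652 W.
Step 8 — Reactive power: Q = Im(S) = 89.76 VAR.
Step 9 — Apparent power: |S| = 89.78 VA.
Step 10 — Power factor: PF = P/|S| = 0.0184 (lagging).

(a) P = 1.652 W  (b) Q = 89.76 VAR  (c) S = 89.78 VA  (d) PF = 0.0184 (lagging)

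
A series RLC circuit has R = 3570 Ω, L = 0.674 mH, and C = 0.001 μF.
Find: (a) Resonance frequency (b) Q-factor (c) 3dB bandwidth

Step 1 — Resonance: ω₀ = 1/√(LC) = 1/√(0.000674·1e-09) = 1.218e+06 rad/s.
Step 2 — f₀ = ω₀/(2π) = 1.939e+05 Hz.
Step 3 — Series Q: Q = ω₀L/R = 1.218e+06·0.000674/3570 = 0.23.
Step 4 — Bandwidth: Δω = ω₀/Q = 5.297e+06 rad/s; BW = Δω/(2π) = 8.43e+05 Hz.

(a) f₀ = 1.939e+05 Hz  (b) Q = 0.23  (c) BW = 8.43e+05 Hz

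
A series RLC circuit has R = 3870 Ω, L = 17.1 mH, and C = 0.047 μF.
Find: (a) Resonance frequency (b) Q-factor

Step 1 — Resonance condition Im(Z)=0 gives ω₀ = 1/√(LC).
Step 2 — ω₀ = 1/√(0.0171·4.7e-08) = 3.527e+04 rad/s.
Step 3 — f₀ = ω₀/(2π) = 5614 Hz.
Step 4 — Series Q: Q = ω₀L/R = 3.527e+04·0.0171/3870 = 0.1559.

(a) f₀ = 5614 Hz  (b) Q = 0.1559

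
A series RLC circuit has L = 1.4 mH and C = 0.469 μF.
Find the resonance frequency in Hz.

Step 1 — Resonance condition Im(Z)=0 gives ω₀ = 1/√(LC).
Step 2 — ω₀ = 1/√(0.0014·4.69e-07) = 3.903e+04 rad/s.
Step 3 — f₀ = ω₀/(2π) = 6211 Hz.

f₀ = 6211 Hz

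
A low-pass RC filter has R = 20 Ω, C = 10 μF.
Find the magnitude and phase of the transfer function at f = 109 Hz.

Step 1 — Angular frequency: ω = 2π·109 = 684.9 rad/s.
Step 2 — Transfer function: H(jω) = 1/(1 + jωRC).
Step 3 — Denominator: 1 + jωRC = 1 + j·684.9·20·1e-05 = 1 + j0.137.
Step 4 — H = 0.9816 - j0.1345.
Step 5 — Magnitude: |H| = 0.9907 (-0.1 dB); phase: φ = -7.8°.

|H| = 0.9907 (-0.1 dB), φ = -7.8°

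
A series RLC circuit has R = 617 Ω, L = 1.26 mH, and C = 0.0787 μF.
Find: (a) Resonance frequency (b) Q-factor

Step 1 — Resonance condition Im(Z)=0 gives ω₀ = 1/√(LC).
Step 2 — ω₀ = 1/√(0.00126·7.87e-08) = 1.004e+05 rad/s.
Step 3 — f₀ = ω₀/(2π) = 1.598e+04 Hz.
Step 4 — Series Q: Q = ω₀L/R = 1.004e+05·0.00126/617 = 0.2051.

(a) f₀ = 1.598e+04 Hz  (b) Q = 0.2051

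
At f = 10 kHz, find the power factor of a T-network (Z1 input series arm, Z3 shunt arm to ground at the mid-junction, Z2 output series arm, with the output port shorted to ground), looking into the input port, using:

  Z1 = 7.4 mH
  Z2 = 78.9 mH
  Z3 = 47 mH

Step 1 — Angular frequency: ω = 2π·f = 2π·1e+04 = 6.283e+04 rad/s.
Step 2 — Component impedances:
  Z1: Z = jωL = j·6.283e+04·0.0074 = 0 + j465 Ω
  Z2: Z = jωL = j·6.283e+04·0.0789 = 0 + j4957 Ω
  Z3: Z = jωL = j·6.283e+04·0.047 = 0 + j2953 Ω
Step 3 — With the output port shorted to ground, the output series arm Z2 runs from the junction to ground; the shunt arm Z3 also runs from the junction to ground. They appear in parallel: Z3 || Z2 = 0 + j1851 Ω.
Step 4 — Series with input arm Z1: Z_in = Z1 + (Z3 || Z2) = 0 + j2316 Ω = 2316∠90.0° Ω.
Step 5 — Power factor: PF = cos(φ) = Re(Z)/|Z| = 0/2316 = 0.
Step 6 — Type: Im(Z) = 2316 ⇒ lagging (phase φ = 90.0°).

PF = 0 (lagging, φ = 90.0°)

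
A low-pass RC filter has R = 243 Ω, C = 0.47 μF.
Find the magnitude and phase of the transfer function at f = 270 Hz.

Step 1 — Angular frequency: ω = 2π·270 = 1696 rad/s.
Step 2 — Transfer function: H(jω) = 1/(1 + jωRC).
Step 3 — Denominator: 1 + jωRC = 1 + j·1696·243·4.7e-07 = 1 + j0.1938.
Step 4 — H = 0.9638 - j0.1867.
Step 5 — Magnitude: |H| = 0.9817 (-0.2 dB); phase: φ = -11.0°.

|H| = 0.9817 (-0.2 dB), φ = -11.0°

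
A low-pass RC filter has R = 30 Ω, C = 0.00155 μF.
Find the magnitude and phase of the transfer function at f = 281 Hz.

Step 1 — Angular frequency: ω = 2π·281 = 1766 rad/s.
Step 2 — Transfer function: H(jω) = 1/(1 + jωRC).
Step 3 — Denominator: 1 + jωRC = 1 + j·1766·30·1.55e-09 = 1 + j8.21e-05.
Step 4 — H = 1 - j8.21e-05.
Step 5 — Magnitude: |H| = 1 (-0.0 dB); phase: φ = -0.0°.

|H| = 1 (-0.0 dB), φ = -0.0°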